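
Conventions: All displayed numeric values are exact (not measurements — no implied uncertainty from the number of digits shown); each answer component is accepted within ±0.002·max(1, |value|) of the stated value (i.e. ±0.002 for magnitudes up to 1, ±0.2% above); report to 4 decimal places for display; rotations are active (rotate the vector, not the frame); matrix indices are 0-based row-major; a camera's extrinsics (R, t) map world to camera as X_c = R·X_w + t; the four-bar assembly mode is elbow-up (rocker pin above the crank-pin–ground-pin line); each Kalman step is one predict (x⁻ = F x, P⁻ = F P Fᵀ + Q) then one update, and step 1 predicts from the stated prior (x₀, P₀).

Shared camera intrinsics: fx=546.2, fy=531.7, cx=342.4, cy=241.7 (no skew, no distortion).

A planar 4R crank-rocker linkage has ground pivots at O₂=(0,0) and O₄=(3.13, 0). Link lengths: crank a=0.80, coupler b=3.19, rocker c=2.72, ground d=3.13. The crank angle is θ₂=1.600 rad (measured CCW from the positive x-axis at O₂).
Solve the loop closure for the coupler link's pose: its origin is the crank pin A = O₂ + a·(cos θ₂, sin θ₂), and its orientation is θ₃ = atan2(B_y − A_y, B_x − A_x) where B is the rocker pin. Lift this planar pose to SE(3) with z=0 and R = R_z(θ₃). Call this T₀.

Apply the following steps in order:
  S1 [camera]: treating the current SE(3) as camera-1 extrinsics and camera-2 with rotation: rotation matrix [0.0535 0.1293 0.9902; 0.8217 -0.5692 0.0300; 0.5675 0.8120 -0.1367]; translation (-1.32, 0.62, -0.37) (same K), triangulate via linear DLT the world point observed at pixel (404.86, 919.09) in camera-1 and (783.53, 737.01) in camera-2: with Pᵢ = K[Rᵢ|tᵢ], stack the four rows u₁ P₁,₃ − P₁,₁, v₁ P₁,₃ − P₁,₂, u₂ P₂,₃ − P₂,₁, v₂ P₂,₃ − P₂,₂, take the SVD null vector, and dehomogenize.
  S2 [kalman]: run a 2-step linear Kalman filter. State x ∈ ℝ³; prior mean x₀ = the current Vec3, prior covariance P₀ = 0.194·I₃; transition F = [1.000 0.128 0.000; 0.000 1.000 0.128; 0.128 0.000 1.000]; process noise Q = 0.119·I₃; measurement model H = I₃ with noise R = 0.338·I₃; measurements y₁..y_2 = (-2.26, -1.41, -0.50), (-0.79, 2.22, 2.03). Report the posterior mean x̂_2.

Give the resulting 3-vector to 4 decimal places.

result = (-0.5526, 1.0693, 1.3282)

source (fourbar_fk): coupler pose = R=[0.8121 -0.5835 0.0000; 0.5835 0.8121 0.0000; 0.0000 0.0000 1.0000], t=(-0.0234, 0.7997, 0.0000)
after S1 (triangulate): (1.1785, 1.2190, 1.9445)
after S2 (kf_track): (-0.5526, 1.0693, 1.3282)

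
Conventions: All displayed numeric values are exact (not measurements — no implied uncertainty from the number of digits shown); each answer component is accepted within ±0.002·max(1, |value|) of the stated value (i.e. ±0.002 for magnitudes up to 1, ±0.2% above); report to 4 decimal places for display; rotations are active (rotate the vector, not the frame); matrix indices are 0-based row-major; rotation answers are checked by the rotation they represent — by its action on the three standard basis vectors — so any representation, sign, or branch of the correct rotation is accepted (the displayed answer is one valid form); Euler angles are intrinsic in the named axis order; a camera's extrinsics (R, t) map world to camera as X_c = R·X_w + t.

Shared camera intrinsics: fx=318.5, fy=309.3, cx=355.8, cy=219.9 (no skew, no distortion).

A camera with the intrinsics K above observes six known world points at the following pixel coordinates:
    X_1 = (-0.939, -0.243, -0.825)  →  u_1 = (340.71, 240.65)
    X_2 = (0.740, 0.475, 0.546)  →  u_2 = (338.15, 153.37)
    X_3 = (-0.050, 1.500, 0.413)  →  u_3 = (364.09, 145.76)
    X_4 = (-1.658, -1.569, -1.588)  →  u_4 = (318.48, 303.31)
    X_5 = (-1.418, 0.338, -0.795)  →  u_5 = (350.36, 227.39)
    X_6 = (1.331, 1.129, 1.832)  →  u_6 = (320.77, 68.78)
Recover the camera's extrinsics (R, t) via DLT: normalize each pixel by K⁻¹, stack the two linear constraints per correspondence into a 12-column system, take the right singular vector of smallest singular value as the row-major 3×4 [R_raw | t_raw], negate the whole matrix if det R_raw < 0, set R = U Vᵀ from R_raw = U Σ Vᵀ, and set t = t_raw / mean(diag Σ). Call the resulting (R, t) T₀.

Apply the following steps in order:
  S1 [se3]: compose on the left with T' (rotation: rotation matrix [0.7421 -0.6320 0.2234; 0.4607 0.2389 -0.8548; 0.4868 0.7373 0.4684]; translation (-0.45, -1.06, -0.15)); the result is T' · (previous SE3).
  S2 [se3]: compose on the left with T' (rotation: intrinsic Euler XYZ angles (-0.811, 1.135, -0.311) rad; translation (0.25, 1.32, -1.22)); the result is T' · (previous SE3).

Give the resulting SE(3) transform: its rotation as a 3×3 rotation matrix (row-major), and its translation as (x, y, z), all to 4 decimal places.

rotation (matrix) = ((-0.2327, 0.3729, -0.8982), (0.1396, -0.9012, -0.4103), (-0.9625, -0.2209, 0.1577)), translation = (1.8947, -1.9687, 5.3649)

source (pnp_recover): camera pose = R=[0.2981 0.6538 -0.6954; -0.2135 -0.6644 -0.7162; -0.9304 0.3620 -0.0585], t=(-0.4900, -0.4500, 6.6594)
after S1 (compose_se3): R=[0.1483 0.9860 -0.0766; 0.8816 -0.1669 -0.4415; -0.4481 -0.0020 -0.8940], t=(0.9584, -7.0857, 2.3991)
after S2 (compose_se3): R=[-0.2327 0.3729 -0.8982; 0.1396 -0.9012 -0.4103; -0.9625 -0.2209 0.1577], t=(1.8947, -1.9687, 5.3649)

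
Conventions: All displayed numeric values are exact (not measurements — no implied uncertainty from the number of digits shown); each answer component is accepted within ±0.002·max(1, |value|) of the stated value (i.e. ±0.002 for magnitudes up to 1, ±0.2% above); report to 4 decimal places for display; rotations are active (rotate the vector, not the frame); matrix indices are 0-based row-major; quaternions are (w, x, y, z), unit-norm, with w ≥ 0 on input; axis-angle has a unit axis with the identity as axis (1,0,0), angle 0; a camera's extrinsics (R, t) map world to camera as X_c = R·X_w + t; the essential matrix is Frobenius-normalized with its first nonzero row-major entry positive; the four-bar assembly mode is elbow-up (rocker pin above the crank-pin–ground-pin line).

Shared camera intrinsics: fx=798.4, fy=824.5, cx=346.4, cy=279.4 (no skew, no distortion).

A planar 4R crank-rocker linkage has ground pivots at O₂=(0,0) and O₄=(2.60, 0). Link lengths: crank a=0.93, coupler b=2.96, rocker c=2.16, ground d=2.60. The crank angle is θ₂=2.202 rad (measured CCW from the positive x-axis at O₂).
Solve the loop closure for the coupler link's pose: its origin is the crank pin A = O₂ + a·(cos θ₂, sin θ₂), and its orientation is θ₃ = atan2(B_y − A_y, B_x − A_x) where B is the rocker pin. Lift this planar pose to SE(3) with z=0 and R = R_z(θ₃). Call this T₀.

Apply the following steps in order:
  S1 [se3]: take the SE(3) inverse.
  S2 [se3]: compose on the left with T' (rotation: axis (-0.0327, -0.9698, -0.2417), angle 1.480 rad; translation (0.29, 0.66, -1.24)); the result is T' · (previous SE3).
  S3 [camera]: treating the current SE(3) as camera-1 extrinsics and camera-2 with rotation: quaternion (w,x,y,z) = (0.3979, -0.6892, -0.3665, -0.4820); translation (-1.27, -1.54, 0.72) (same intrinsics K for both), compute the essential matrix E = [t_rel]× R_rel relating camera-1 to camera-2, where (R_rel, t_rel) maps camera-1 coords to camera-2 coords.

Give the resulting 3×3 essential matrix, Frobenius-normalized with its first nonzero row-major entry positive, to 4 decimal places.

source (fourbar_fk): coupler pose = R=[0.8904 -0.4552 0.0000; 0.4552 0.8904 0.0000; 0.0000 0.0000 1.0000], t=(-0.5488, 0.7508, 0.0000)
after S1 (invert_se3): R=[0.8904 0.4552 0.0000; -0.4552 0.8904 0.0000; 0.0000 0.0000 1.0000], t=(0.1469, -0.9183, 0.0000)
after S2 (compose_se3): R=[-0.0411 0.2817 -0.9586; -0.6192 0.7458 0.2457; 0.7842 0.6037 0.1438], t=(0.0559, -0.2398, -1.2629)
after S3 (essential): [0.3800 0.5043 -0.3158; -0.0484 0.2334 0.3826; -0.0253 0.3275 0.4365]

matrix = [0.3800 0.5043 -0.3158; -0.0484 0.2334 0.3826; -0.0253 0.3275 0.4365]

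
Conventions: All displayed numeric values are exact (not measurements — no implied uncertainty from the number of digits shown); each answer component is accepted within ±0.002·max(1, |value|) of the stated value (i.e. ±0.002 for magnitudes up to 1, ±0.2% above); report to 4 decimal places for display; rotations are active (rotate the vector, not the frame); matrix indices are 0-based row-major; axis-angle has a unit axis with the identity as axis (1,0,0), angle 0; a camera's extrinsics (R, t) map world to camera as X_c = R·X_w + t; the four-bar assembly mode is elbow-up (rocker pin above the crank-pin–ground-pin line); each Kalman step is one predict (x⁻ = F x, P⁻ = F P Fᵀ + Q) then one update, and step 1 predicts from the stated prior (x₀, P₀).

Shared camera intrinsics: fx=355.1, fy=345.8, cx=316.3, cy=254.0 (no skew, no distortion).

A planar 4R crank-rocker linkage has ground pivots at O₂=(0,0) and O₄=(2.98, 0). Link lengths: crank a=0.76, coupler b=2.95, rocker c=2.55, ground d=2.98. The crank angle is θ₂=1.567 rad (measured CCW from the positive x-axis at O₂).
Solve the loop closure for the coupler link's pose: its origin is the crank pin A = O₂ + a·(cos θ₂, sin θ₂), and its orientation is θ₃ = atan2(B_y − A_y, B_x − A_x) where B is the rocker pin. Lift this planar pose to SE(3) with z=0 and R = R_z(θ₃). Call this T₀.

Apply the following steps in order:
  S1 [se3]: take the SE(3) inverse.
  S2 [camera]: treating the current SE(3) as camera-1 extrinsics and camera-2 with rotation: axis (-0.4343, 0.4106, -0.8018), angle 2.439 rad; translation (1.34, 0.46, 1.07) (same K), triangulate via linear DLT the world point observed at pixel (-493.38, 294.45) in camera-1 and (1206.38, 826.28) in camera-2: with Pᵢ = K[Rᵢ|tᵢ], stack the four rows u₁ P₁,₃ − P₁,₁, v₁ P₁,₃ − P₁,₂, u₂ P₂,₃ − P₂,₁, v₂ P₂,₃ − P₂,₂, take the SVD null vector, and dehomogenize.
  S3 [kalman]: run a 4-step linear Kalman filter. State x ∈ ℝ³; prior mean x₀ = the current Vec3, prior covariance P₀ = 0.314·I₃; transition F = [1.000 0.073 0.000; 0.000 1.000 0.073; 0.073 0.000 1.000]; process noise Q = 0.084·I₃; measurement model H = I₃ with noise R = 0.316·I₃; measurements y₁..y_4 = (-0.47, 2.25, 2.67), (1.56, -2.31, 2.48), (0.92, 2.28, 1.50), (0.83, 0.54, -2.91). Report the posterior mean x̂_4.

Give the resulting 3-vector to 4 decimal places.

source (fourbar_fk): coupler pose = R=[0.8118 -0.5839 0.0000; 0.5839 0.8118 0.0000; 0.0000 0.0000 1.0000], t=(0.0029, 0.7600, 0.0000)
after S1 (invert_se3): R=[0.8118 0.5839 0.0000; -0.5839 0.8118 0.0000; 0.0000 0.0000 1.0000], t=(-0.4461, -0.6153, 0.0000)
after S2 (triangulate): (-1.8506, -0.4341, 0.9657)
after S3 (kf_track): (0.5735, 0.7468, -0.0318)

result = (0.5735, 0.7468, -0.0318)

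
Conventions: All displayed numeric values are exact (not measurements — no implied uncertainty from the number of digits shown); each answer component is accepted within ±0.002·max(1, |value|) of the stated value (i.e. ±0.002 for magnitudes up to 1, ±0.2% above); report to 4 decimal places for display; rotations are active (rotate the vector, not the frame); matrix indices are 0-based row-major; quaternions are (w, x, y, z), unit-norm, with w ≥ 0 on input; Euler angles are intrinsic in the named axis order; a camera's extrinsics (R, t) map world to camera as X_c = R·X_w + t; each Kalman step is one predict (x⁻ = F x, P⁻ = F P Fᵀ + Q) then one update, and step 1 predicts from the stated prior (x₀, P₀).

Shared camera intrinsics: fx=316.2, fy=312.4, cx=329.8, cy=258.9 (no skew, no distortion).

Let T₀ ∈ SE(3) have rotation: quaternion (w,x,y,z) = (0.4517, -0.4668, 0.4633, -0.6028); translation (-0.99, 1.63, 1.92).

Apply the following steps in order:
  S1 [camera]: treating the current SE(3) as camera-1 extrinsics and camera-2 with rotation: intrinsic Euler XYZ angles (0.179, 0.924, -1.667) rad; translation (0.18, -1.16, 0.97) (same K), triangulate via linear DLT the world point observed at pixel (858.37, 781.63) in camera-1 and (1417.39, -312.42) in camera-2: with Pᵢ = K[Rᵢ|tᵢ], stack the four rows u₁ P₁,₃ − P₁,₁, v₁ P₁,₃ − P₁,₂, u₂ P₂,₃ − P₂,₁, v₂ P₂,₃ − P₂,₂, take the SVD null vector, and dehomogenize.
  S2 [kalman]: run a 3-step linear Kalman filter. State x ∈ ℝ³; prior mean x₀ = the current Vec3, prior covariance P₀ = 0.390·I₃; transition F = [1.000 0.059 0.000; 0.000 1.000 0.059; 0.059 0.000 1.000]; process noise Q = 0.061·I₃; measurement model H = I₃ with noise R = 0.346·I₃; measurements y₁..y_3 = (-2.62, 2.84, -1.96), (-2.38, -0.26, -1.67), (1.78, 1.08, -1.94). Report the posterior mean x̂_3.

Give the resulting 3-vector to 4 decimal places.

result = (-0.4295, 1.1287, -1.3646)

after S1 (triangulate): (0.1157, 1.6224, 1.8587)
after S2 (kf_track): (-0.4295, 1.1287, -1.3646)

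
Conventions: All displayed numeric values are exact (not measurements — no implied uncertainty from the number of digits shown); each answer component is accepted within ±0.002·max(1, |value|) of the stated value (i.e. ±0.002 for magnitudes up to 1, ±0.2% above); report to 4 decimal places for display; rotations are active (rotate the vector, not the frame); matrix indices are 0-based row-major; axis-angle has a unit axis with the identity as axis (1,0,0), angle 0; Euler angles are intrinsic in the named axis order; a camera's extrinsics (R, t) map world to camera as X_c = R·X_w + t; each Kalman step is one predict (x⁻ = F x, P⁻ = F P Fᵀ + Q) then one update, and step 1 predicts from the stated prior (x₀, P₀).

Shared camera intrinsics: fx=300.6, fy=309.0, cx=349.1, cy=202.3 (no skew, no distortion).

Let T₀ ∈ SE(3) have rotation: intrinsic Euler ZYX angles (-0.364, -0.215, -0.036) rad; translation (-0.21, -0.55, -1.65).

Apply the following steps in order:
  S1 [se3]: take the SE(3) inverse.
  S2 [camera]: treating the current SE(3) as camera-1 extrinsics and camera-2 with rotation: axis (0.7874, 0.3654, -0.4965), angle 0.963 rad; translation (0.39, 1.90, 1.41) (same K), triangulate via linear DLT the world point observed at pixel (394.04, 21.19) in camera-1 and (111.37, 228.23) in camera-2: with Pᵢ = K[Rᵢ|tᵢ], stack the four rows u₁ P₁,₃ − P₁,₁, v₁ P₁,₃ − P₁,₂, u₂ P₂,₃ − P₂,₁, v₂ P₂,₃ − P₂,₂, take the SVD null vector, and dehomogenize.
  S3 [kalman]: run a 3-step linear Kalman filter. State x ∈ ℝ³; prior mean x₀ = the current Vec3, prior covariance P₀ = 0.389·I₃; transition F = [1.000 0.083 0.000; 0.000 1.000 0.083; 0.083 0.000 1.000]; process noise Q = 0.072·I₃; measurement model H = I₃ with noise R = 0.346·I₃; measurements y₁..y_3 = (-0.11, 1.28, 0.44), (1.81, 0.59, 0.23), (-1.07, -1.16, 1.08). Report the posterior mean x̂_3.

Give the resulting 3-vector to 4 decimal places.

result = (-0.1125, -0.2613, 0.7360)

after S1 (invert_se3): R=[0.9130 -0.3478 0.2133; 0.3630 0.9311 -0.0352; -0.1864 0.1095 0.9763], t=(0.3524, 0.5303, 1.6321)
after S2 (triangulate): (-0.9298, -1.8879, 1.1694)
after S3 (kf_track): (-0.1125, -0.2613, 0.7360)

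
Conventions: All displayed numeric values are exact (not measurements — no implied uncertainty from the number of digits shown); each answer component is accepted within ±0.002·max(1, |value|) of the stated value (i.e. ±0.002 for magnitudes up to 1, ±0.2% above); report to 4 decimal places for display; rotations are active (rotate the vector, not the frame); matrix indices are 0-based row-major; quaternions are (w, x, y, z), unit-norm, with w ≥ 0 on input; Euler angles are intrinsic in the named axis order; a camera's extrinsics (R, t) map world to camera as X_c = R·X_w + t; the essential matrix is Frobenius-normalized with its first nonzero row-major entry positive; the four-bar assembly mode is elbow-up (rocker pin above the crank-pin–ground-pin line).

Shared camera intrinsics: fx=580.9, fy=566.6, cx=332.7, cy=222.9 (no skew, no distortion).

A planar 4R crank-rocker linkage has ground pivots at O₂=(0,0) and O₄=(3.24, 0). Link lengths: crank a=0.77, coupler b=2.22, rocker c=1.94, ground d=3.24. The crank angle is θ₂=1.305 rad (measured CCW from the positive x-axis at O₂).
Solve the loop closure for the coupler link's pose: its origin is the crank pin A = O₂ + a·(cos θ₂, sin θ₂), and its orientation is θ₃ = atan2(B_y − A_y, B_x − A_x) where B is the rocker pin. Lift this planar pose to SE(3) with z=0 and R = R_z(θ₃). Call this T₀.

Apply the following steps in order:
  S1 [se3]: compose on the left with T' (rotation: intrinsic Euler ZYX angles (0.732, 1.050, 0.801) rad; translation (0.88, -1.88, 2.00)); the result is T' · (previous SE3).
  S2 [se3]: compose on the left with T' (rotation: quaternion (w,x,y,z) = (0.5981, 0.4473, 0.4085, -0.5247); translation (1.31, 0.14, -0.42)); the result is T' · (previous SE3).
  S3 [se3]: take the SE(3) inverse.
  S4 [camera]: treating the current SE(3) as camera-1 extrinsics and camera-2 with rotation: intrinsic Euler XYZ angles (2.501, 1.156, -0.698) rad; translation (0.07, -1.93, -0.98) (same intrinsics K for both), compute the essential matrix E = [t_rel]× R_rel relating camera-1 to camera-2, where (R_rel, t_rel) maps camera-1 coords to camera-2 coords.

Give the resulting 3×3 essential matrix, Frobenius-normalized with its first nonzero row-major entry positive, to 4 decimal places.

matrix = [0.2308 0.5469 0.2611; 0.2346 -0.4251 0.4774; -0.1770 -0.1181 -0.2654]

source (fourbar_fk): coupler pose = R=[0.9119 -0.4105 0.0000; 0.4105 0.9119 0.0000; 0.0000 0.0000 1.0000], t=(0.2023, 0.7430, 0.0000)
after S1 (compose_se3): R=[0.3367 -0.1536 0.9290; 0.6866 0.7152 -0.1306; -0.6443 0.6819 0.3463], t=(0.9535, -1.1188, 2.0900)
after S2 (compose_se3): R=[0.7084 0.7056 -0.0156; 0.5665 -0.5817 -0.5838; -0.4210 0.4047 -0.8118], t=(0.3494, -2.1793, -0.8964)
after S3 (invert_se3): R=[0.7084 0.5665 -0.4210; 0.7056 -0.5817 0.4047; -0.0156 -0.5838 -0.8118], t=(0.6096, -1.1514, -1.9944)
after S4 (essential): [0.2308 0.5469 0.2611; 0.2346 -0.4251 0.4774; -0.1770 -0.1181 -0.2654]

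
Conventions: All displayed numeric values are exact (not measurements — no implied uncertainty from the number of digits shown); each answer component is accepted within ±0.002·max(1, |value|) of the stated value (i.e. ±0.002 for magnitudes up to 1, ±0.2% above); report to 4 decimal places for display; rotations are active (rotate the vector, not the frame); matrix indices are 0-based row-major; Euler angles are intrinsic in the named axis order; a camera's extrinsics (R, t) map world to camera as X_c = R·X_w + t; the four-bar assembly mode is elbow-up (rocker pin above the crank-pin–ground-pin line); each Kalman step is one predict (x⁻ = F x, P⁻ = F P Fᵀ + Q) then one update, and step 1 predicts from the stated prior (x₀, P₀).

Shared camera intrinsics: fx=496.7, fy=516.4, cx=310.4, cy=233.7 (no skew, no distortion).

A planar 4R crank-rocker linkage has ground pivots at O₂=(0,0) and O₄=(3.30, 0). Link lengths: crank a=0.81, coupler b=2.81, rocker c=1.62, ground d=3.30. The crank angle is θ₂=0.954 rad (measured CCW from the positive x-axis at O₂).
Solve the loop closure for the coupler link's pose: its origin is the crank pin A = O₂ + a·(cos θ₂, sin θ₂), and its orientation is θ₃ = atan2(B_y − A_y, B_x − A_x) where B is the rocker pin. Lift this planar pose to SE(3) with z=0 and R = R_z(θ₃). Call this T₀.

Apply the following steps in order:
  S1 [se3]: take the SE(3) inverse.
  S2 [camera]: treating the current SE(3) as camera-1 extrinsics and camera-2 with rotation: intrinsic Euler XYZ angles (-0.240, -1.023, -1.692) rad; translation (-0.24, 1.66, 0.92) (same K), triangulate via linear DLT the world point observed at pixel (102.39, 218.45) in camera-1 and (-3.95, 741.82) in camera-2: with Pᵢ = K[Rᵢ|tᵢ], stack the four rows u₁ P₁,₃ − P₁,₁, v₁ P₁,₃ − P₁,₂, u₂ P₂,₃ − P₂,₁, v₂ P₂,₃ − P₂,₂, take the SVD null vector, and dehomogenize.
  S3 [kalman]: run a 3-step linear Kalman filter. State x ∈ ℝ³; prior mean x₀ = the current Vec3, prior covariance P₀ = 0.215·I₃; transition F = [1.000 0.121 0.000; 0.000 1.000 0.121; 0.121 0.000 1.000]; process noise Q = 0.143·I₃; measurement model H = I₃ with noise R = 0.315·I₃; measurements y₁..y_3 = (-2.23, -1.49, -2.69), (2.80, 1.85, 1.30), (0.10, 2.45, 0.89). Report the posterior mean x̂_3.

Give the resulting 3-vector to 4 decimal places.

result = (0.5439, 1.5615, 0.6510)

source (fourbar_fk): coupler pose = R=[0.9413 -0.3375 0.0000; 0.3375 0.9413 0.0000; 0.0000 0.0000 1.0000], t=(0.4685, 0.6607, 0.0000)
after S1 (invert_se3): R=[0.9413 0.3375 0.0000; -0.3375 0.9413 0.0000; 0.0000 0.0000 1.0000], t=(-0.6641, -0.4638, 0.0000)
after S2 (triangulate): (-0.0915, 0.4142, 1.4575)
after S3 (kf_track): (0.5439, 1.5615, 0.6510)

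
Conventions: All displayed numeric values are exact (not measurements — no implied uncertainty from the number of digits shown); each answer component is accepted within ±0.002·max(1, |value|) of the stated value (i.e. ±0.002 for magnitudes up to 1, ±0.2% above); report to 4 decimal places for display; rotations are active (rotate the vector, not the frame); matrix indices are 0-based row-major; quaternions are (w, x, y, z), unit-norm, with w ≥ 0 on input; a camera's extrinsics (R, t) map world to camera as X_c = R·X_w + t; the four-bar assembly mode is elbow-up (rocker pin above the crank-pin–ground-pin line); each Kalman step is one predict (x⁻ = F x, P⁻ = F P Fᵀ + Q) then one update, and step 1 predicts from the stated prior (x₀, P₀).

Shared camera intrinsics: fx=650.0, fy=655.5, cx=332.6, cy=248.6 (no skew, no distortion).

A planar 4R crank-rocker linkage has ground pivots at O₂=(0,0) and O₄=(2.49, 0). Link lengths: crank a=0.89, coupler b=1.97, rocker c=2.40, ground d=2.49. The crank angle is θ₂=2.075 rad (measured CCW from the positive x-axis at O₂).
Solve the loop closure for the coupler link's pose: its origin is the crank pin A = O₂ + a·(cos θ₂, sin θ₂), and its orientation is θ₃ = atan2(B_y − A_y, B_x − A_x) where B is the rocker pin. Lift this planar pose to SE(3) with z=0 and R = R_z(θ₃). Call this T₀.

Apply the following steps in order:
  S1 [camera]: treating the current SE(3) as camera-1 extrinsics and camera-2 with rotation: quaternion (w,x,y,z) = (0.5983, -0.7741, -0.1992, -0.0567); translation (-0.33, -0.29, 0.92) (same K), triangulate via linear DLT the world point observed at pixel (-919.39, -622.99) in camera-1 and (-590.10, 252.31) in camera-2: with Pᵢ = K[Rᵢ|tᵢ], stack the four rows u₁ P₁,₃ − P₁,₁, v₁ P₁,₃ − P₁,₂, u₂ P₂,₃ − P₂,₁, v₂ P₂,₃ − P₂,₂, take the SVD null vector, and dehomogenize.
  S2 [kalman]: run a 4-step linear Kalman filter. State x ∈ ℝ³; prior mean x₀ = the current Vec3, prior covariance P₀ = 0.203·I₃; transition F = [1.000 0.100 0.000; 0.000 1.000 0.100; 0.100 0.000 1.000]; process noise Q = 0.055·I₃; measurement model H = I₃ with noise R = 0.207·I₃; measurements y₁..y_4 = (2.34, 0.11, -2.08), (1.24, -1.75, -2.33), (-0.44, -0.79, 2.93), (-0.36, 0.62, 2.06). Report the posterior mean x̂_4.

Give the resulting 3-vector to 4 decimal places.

result = (0.0961, -0.2581, 1.0966)

source (fourbar_fk): coupler pose = R=[0.7931 -0.6091 0.0000; 0.6091 0.7931 0.0000; 0.0000 0.0000 1.0000], t=(-0.4300, 0.7792, 0.0000)
after S1 (triangulate): (-1.0934, -0.8312, 0.4106)
after S2 (kf_track): (0.0961, -0.2581, 1.0966)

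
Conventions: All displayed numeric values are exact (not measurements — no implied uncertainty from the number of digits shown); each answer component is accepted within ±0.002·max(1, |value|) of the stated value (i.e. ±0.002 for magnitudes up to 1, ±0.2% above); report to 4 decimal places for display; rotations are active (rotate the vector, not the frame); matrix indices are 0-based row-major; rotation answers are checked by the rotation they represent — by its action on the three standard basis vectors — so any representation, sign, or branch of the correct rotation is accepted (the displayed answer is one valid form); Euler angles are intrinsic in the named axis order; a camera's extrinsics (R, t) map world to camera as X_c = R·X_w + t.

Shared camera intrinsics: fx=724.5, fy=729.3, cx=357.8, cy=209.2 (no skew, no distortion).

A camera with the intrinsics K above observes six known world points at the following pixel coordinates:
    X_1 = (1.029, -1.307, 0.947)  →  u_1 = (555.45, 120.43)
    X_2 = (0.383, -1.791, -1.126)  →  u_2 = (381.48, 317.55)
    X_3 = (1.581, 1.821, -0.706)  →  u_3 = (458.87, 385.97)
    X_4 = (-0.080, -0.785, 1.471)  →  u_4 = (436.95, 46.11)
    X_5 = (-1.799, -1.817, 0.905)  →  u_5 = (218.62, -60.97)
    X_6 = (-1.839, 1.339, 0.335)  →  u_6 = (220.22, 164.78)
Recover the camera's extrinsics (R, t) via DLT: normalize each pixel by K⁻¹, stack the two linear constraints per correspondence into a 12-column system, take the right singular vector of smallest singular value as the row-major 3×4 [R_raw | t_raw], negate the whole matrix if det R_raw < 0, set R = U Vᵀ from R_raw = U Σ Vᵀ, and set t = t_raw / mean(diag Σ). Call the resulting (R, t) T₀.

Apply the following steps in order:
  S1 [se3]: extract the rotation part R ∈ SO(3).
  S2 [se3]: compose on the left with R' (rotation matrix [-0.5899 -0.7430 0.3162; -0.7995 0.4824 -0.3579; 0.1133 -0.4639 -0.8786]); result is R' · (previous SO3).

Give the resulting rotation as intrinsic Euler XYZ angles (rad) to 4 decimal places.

rotation (euler_xyz) = (1.3833, 0.5234, -3.0123)

source (pnp_recover): camera pose = R=[0.9113 -0.0805 0.4038; 0.4075 0.3160 -0.8568; -0.0586 0.9454 0.3207], t=(0.1100, 0.1200, 6.6198)
after S1 (rot_of_se3): [0.9113 -0.0805 0.4038; 0.4075 0.3160 -0.8568; -0.0586 0.9454 0.3207]
after S2 (compose_so3): [-0.8589 0.1116 0.4998; -0.5110 -0.1215 -0.8509; -0.0342 -0.9863 0.1614]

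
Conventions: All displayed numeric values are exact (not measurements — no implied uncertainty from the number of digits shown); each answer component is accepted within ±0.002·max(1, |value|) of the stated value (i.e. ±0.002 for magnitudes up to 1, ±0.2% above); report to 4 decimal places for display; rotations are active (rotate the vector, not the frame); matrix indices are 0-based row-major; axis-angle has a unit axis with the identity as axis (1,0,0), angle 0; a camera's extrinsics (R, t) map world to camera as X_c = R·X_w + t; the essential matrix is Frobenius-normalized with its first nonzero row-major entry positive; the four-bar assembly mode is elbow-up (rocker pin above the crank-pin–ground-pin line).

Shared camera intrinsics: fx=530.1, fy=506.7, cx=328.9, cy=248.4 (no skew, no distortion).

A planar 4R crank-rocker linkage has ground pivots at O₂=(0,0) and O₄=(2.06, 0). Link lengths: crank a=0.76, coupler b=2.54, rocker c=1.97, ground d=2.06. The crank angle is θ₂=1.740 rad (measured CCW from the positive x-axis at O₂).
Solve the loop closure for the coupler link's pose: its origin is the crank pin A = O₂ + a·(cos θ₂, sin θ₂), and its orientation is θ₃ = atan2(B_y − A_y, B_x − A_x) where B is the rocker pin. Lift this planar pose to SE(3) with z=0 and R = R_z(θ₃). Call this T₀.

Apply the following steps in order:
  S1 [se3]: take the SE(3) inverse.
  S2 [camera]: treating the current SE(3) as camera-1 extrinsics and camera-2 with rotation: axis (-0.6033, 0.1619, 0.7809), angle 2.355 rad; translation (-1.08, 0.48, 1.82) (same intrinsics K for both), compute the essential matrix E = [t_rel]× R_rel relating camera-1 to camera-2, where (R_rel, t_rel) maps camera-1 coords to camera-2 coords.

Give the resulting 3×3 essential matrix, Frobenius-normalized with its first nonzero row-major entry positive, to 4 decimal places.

source (fourbar_fk): coupler pose = R=[0.8770 -0.4805 0.0000; 0.4805 0.8770 0.0000; 0.0000 0.0000 1.0000], t=(-0.1280, 0.7491, 0.0000)
after S1 (invert_se3): R=[0.8770 0.4805 0.0000; -0.4805 0.8770 0.0000; 0.0000 0.0000 1.0000], t=(-0.2477, -0.7185, 0.0000)
after S2 (essential): [0.0065 0.3966 -0.3435; -0.6504 -0.1881 -0.2030; -0.0179 0.3516 -0.3179]

matrix = [0.0065 0.3966 -0.3435; -0.6504 -0.1881 -0.2030; -0.0179 0.3516 -0.3179]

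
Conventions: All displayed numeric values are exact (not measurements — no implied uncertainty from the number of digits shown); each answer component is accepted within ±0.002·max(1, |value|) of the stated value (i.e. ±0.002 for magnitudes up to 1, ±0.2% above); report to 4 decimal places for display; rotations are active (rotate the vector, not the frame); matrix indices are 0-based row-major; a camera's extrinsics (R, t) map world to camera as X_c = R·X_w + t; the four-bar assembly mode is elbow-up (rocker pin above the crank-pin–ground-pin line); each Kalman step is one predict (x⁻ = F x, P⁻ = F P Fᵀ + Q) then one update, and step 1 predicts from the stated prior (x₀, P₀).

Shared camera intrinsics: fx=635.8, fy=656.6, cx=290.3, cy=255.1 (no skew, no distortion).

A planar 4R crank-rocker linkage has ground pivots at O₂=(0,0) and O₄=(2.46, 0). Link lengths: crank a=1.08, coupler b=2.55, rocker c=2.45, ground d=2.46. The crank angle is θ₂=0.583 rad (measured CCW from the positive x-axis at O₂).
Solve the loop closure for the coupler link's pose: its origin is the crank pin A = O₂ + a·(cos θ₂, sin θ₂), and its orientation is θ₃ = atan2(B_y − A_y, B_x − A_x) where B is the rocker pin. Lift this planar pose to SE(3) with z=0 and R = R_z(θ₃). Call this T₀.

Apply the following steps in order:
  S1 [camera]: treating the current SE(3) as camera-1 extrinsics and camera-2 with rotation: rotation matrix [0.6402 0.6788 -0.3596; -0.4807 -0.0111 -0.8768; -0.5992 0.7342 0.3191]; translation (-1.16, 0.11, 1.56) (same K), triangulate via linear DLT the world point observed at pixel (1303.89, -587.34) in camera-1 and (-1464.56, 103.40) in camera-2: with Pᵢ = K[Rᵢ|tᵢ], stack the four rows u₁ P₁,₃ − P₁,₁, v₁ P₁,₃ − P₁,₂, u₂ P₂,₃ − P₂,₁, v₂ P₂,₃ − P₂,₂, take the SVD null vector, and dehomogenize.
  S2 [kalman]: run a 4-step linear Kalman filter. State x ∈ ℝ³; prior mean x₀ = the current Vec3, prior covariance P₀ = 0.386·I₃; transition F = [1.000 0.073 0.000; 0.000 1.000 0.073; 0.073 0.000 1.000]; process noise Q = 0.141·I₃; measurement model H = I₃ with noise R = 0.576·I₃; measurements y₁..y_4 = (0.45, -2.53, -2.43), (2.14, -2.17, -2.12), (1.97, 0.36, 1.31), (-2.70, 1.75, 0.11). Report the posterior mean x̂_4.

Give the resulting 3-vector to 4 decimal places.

result = (-0.3752, -0.0578, -0.0083)

source (fourbar_fk): coupler pose = R=[0.6893 -0.7244 0.0000; 0.7244 0.6893 0.0000; 0.0000 0.0000 1.0000], t=(0.9016, 0.5946, 0.0000)
after S1 (triangulate): (-0.8925, -1.6788, 0.9425)
after S2 (kf_track): (-0.3752, -0.0578, -0.0083)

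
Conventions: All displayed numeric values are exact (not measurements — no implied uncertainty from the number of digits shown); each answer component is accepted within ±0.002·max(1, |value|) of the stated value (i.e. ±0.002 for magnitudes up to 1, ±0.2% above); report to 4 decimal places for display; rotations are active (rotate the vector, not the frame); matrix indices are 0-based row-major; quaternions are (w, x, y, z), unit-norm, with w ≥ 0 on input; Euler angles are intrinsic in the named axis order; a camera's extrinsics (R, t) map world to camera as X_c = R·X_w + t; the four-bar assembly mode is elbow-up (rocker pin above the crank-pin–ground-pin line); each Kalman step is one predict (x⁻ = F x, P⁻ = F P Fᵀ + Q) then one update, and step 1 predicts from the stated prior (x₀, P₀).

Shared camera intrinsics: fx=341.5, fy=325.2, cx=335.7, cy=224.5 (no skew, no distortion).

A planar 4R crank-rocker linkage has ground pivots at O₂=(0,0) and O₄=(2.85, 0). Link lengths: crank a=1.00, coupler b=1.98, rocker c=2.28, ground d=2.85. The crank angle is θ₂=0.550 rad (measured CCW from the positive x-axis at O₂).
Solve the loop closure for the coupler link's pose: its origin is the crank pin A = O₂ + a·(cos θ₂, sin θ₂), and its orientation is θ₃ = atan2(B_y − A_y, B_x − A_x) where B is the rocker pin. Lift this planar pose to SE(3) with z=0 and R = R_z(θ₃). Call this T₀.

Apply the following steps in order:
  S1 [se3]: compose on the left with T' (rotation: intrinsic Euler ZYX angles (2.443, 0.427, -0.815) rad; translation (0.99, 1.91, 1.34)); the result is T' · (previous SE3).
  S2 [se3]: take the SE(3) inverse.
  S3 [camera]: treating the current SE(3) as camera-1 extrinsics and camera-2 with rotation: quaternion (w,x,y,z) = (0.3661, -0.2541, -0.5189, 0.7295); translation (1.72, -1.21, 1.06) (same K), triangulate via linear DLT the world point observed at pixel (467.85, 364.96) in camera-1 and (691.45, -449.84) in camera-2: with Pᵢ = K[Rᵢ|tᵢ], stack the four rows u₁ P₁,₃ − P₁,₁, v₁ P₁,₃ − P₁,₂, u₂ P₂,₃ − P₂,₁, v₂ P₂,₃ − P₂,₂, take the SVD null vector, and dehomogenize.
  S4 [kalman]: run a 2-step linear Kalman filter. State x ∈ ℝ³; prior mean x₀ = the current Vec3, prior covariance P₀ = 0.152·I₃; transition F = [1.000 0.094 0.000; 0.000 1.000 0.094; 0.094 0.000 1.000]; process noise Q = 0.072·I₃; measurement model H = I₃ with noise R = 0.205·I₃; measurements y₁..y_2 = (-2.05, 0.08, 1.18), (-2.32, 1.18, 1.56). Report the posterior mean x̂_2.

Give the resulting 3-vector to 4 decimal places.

source (fourbar_fk): coupler pose = R=[0.5889 -0.8082 0.0000; 0.8082 0.5889 0.0000; 0.0000 0.0000 1.0000], t=(0.8525, 0.5227, 0.0000)
after S1 (compose_se3): R=[-0.5804 0.4395 -0.6855; -0.2364 -0.8966 -0.3746; -0.7792 -0.0553 0.6243], t=(0.2859, 2.0332, 0.6407)
after S2 (invert_se3): R=[-0.5804 -0.2364 -0.7792; 0.4395 -0.8966 -0.0553; -0.6855 -0.3746 0.6243], t=(1.1459, 1.7327, 0.5576)
after S3 (triangulate): (-1.4422, -0.0138, 1.3576)
after S4 (kf_track): (-1.9908, 0.6563, 1.2823)

result = (-1.9908, 0.6563, 1.2823)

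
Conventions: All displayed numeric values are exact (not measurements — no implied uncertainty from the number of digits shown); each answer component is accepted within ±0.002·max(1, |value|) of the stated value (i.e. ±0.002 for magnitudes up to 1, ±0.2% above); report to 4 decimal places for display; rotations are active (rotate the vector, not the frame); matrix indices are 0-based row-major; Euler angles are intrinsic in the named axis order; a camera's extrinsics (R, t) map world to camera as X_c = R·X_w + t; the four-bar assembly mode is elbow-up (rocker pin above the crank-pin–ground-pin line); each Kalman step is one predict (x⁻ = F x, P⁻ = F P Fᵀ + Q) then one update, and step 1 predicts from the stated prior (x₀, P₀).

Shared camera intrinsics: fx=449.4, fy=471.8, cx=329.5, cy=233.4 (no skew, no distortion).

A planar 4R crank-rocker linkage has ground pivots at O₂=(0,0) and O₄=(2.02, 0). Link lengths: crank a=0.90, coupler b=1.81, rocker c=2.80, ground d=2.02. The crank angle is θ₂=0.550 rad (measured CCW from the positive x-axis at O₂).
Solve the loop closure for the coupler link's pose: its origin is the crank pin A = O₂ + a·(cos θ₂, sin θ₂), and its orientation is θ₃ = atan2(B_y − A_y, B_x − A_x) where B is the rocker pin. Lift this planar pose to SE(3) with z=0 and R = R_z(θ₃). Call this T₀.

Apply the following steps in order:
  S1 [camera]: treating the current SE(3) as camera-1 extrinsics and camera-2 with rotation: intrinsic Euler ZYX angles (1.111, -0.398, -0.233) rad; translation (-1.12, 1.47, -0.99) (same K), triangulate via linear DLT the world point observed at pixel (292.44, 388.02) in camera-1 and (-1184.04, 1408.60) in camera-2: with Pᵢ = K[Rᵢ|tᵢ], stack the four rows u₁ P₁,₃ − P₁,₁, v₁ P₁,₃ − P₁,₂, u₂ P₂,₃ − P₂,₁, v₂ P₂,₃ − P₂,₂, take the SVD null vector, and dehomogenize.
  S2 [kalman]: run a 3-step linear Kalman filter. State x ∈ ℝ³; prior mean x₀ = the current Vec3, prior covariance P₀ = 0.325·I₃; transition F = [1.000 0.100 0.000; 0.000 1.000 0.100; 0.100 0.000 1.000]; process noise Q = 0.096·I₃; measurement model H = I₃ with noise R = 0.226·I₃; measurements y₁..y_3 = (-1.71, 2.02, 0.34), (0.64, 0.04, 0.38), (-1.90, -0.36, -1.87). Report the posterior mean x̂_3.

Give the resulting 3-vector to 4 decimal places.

result = (-0.9944, 0.2168, -0.6775)

source (fourbar_fk): coupler pose = R=[-0.2477 -0.9688 0.0000; 0.9688 -0.2477 0.0000; 0.0000 0.0000 1.0000], t=(0.7673, 0.4704, 0.0000)
after S1 (triangulate): (0.3878, 0.8574, 1.9337)
after S2 (kf_track): (-0.9944, 0.2168, -0.6775)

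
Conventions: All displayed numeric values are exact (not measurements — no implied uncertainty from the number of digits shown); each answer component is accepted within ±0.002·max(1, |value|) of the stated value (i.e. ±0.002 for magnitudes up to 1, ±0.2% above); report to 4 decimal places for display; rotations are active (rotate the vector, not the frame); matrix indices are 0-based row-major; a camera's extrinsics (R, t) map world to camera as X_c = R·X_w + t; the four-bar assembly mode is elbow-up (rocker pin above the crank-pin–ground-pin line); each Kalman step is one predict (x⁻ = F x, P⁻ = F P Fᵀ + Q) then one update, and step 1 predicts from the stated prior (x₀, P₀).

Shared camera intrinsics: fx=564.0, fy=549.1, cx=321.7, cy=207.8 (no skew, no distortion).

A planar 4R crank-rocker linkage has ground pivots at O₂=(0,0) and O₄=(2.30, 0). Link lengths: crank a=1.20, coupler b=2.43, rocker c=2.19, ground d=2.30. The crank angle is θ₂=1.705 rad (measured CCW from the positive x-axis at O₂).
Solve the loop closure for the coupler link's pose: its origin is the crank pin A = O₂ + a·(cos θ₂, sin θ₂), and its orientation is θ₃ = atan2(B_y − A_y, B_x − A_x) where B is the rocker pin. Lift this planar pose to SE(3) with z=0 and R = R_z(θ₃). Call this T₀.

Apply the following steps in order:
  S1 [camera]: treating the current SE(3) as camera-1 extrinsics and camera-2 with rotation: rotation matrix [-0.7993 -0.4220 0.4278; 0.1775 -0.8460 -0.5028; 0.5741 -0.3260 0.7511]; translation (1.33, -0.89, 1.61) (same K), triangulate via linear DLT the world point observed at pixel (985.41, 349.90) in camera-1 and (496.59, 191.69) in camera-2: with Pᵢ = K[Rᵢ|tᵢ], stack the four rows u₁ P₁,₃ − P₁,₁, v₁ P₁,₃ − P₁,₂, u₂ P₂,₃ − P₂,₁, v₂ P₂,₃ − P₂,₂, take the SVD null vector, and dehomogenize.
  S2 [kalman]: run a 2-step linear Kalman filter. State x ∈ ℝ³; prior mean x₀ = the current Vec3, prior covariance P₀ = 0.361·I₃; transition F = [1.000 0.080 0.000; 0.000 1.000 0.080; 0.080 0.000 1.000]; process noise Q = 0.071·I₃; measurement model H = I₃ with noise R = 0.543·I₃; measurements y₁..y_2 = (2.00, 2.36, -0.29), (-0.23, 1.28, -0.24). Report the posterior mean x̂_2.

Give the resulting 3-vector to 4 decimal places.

result = (1.0586, 0.5881, 0.6038)

source (fourbar_fk): coupler pose = R=[0.9137 -0.4064 0.0000; 0.4064 0.9137 0.0000; 0.0000 0.0000 1.0000], t=(-0.1606, 1.1892, 0.0000)
after S1 (triangulate): (1.7121, -1.5715, 1.7356)
after S2 (kf_track): (1.0586, 0.5881, 0.6038)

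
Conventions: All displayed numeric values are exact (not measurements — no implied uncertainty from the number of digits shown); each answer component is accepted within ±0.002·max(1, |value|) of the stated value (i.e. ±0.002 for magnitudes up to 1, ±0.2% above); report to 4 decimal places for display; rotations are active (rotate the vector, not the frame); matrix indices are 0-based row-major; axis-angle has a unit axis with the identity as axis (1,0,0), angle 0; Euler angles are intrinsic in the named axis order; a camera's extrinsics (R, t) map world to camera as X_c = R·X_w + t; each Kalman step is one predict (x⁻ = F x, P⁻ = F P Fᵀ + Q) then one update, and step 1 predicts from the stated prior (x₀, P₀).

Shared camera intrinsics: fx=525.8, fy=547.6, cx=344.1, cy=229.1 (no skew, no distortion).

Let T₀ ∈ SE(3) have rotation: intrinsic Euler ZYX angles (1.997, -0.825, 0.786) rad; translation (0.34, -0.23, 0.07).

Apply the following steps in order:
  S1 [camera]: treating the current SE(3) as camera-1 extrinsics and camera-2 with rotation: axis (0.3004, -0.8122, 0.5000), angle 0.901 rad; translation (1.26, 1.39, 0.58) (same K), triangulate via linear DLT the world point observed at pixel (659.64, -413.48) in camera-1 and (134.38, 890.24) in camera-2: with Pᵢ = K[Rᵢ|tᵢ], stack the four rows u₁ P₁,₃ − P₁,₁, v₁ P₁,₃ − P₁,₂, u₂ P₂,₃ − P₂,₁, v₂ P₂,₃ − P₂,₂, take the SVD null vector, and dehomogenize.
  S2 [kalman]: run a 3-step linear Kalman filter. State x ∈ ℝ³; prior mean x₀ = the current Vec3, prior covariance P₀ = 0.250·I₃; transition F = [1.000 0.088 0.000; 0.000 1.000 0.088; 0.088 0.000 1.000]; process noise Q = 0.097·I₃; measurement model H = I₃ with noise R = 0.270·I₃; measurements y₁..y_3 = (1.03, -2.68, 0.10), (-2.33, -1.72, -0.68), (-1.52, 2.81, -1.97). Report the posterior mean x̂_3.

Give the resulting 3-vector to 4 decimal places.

after S1 (triangulate): (-0.0973, 1.9363, 1.7854)
after S2 (kf_track): (-1.2178, 0.6051, -0.8670)

result = (-1.2178, 0.6051, -0.8670)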